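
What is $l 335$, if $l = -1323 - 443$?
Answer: $-591610$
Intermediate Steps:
$l = -1766$ ($l = -1323 - 443 = -1766$)
$l 335 = \left(-1766\right) 335 = -591610$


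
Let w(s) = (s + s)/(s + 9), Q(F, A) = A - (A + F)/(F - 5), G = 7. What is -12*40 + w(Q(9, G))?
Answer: -959/2 ≈ -479.50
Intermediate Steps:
Q(F, A) = A - (A + F)/(-5 + F)
w(s) = 2*s/(9 + s) (w(s) = (2*s)/(9 + s) = 2*s/(9 + s))
-12*40 + w(Q(9, G)) = -12*40 + 2*((-1*9 - 6*7 + 7*9)/(-5 + 9))/(9 + (-1*9 - 6*7 + 7*9)/(-5 + 9)) = -480 + 2*((-9 - 42 + 63)/4)/(9 + (-9 - 42 + 63)/4) = -480 + 2*((¼)*12)/(9 + (¼)*12) = -480 + 2*3/(9 + 3) = -480 + 2*3/12 = -480 + 2*3*(1/12) = -480 + ½ = -959/2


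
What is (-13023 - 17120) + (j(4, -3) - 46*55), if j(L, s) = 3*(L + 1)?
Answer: -32658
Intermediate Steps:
j(L, s) = 3 + 3*L (j(L, s) = 3*(1 + L) = 3 + 3*L)
(-13023 - 17120) + (j(4, -3) - 46*55) = (-13023 - 17120) + ((3 + 3*4) - 46*55) = -30143 + ((3 + 12) - 2530) = -30143 + (15 - 2530) = -30143 - 2515 = -32658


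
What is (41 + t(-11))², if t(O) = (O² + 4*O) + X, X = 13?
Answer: 17161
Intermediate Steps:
t(O) = 13 + O² + 4*O (t(O) = (O² + 4*O) + 13 = 13 + O² + 4*O)
(41 + t(-11))² = (41 + (13 + (-11)² + 4*(-11)))² = (41 + (13 + 121 - 44))² = (41 + 90)² = 131² = 17161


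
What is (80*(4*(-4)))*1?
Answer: -1280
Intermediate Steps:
(80*(4*(-4)))*1 = (80*(-16))*1 = -1280*1 = -1280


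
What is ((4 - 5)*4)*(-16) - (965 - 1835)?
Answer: 934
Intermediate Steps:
((4 - 5)*4)*(-16) - (965 - 1835) = -1*4*(-16) - 1*(-870) = -4*(-16) + 870 = 64 + 870 = 934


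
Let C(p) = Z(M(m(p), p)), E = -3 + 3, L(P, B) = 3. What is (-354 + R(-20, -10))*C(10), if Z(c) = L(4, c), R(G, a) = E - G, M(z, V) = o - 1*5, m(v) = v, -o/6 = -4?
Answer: -1002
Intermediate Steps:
o = 24 (o = -6*(-4) = 24)
E = 0
M(z, V) = 19 (M(z, V) = 24 - 1*5 = 24 - 5 = 19)
R(G, a) = -G (R(G, a) = 0 - G = -G)
Z(c) = 3
C(p) = 3
(-354 + R(-20, -10))*C(10) = (-354 - 1*(-20))*3 = (-354 + 20)*3 = -334*3 = -1002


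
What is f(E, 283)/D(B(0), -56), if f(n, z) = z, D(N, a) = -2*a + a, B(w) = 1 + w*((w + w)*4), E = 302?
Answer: 283/56 ≈ 5.0536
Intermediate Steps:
B(w) = 1 + 8*w**2 (B(w) = 1 + w*((2*w)*4) = 1 + w*(8*w) = 1 + 8*w**2)
D(N, a) = -a
f(E, 283)/D(B(0), -56) = 283/((-1*(-56))) = 283/56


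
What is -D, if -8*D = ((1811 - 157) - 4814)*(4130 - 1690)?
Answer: -963800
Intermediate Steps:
D = 963800 (D = -((1811 - 157) - 4814)*(4130 - 1690)/8 = -(1654 - 4814)*2440/8 = -(-395)*2440 = -⅛*(-7710400) = 963800)
-D = -1*963800 = -963800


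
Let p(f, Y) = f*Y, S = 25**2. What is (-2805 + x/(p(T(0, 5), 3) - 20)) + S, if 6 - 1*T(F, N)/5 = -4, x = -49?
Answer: -283449/130 ≈ -2180.4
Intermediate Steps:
T(F, N) = 50 (T(F, N) = 30 - 5*(-4) = 30 + 20 = 50)
S = 625
p(f, Y) = Y*f
(-2805 + x/(p(T(0, 5), 3) - 20)) + S = (-2805 - 49/(3*50 - 20)) + 625 = (-2805 - 49/(150 - 20)) + 625 = (-2805 - 49/130) + 625 = -364699/130 + 625 = -283449/130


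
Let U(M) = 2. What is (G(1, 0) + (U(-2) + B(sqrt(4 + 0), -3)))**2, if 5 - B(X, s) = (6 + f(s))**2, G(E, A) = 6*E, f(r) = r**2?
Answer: 44944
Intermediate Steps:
B(X, s) = 5 - (6 + s**2)**2
(G(1, 0) + (U(-2) + B(sqrt(4 + 0), -3)))**2 = (6*1 + (2 + (5 - (6 + (-3)**2)**2)))**2 = (6 + (2 + (5 - (6 + 9)**2)))**2 = (6 + (2 + (5 - 1*15**2)))**2 = (6 + (2 + (5 - 1*225)))**2 = (6 + (2 + (5 - 225)))**2 = (6 + (2 - 220))**2 = (6 - 218)**2 = (-212)**2 = 44944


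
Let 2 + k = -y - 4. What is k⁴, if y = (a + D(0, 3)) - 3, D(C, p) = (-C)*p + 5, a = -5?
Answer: 81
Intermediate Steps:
D(C, p) = 5 - C*p (D(C, p) = -C*p + 5 = 5 - C*p)
y = -3 (y = (-5 + (5 - 1*0*3)) - 3 = (-5 + (5 + 0)) - 3 = (-5 + 5) - 3 = 0 - 3 = -3)
k = -3 (k = -2 + (-1*(-3) - 4) = -2 + (3 - 4) = -2 - 1 = -3)
k⁴ = (-3)⁴ = 81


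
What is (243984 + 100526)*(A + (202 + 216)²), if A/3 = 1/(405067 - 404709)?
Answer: 10774756094725/179 ≈ 6.0194e+10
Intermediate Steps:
A = 3/358 (A = 3/(405067 - 404709) = 3/358 ≈ 0.0083799)
(243984 + 100526)*(A + (202 + 216)²) = (243984 + 100526)*(3/358 + (202 + 216)²) = 344510*(3/358 + 418²) = 344510*(3/358 + 174724) = 344510*(62551195/358) = 10774756094725/179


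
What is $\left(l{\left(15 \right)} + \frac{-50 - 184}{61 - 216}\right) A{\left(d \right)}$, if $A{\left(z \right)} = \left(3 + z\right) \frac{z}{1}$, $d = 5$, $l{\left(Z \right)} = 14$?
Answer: $\frac{19232}{31} \approx 620.39$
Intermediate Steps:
$A{\left(z \right)} = z \left(3 + z\right)$ ($A{\left(z \right)} = \left(3 + z\right) z 1 = \left(3 + z\right) z = z \left(3 + z\right)$)
$\left(l{\left(15 \right)} + \frac{-50 - 184}{61 - 216}\right) A{\left(d \right)} = \left(14 + \frac{-50 - 184}{61 - 216}\right) 5 \left(3 + 5\right) = \left(14 - \frac{234}{-155}\right) 5 \cdot 8 = \left(14 - - \frac{234}{155}\right) 40 = \left(14 + \frac{234}{155}\right) 40 = \frac{2404}{155} \cdot 40 = \frac{19232}{31}$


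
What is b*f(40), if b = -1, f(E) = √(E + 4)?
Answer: -2*√11 ≈ -6.6332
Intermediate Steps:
f(E) = √(4 + E)
b*f(40) = -√(4 + 40) = -√44 = -2*√11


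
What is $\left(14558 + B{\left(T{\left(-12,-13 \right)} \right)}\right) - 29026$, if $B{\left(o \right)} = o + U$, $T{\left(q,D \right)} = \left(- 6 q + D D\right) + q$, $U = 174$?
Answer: $-14065$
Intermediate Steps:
$T{\left(q,D \right)} = D^{2} - 5 q$ ($T{\left(q,D \right)} = \left(- 6 q + D^{2}\right) + q = \left(D^{2} - 6 q\right) + q = D^{2} - 5 q$)
$B{\left(o \right)} = 174 + o$ ($B{\left(o \right)} = o + 174 = 174 + o$)
$\left(14558 + B{\left(T{\left(-12,-13 \right)} \right)}\right) - 29026 = \left(14558 + \left(174 - \left(-60 - \left(-13\right)^{2}\right)\right)\right) - 29026 = \left(14558 + \left(174 + \left(169 + 60\right)\right)\right) - 29026 = \left(14558 + \left(174 + 229\right)\right) - 29026 = \left(14558 + 403\right) - 29026 = 14961 - 29026 = -14065$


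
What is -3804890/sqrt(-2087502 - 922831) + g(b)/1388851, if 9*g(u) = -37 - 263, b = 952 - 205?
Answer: -100/4166553 + 3804890*I*sqrt(3010333)/3010333 ≈ -2.4001e-5 + 2193.0*I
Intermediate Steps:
b = 747
g(u) = -100/3 (g(u) = (-37 - 263)/9 = (1/9)*(-300) = -100/3)
-3804890/sqrt(-2087502 - 922831) + g(b)/1388851 = -3804890/sqrt(-2087502 - 922831) - 100/3/1388851 = -3804890*(-I*sqrt(3010333)/3010333) - 100/3*1/1388851 = -3804890*(-I*sqrt(3010333)/3010333) - 100/4166553 = -(-3804890)*I*sqrt(3010333)/3010333 - 100/4166553 = 3804890*I*sqrt(3010333)/3010333 - 100/4166553 = -100/4166553 + 3804890*I*sqrt(3010333)/3010333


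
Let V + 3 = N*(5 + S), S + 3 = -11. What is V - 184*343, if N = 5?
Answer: -63160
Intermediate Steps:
S = -14 (S = -3 - 11 = -14)
V = -48 (V = -3 + 5*(5 - 14) = -3 + 5*(-9) = -3 - 45 = -48)
V - 184*343 = -48 - 184*343 = -48 - 63112 = -63160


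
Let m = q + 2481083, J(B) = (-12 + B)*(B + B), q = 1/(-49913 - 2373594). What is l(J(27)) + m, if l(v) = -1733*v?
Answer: 2610972536970/2423507 ≈ 1.0774e+6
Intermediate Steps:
q = -1/2423507 (q = 1/(-2423507) = -1/2423507 ≈ -4.1263e-7)
J(B) = 2*B*(-12 + B) (J(B) = (-12 + B)*(2*B) = 2*B*(-12 + B))
m = 6012922018080/2423507 (m = -1/2423507 + 2481083 = 6012922018080/2423507 ≈ 2.4811e+6)
l(J(27)) + m = -3466*27*(-12 + 27) + 6012922018080/2423507 = -3466*27*15 + 6012922018080/2423507 = -1733*810 + 6012922018080/2423507 = -1403730 + 6012922018080/2423507 = 2610972536970/2423507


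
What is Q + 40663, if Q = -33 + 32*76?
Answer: 43062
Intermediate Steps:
Q = 2399 (Q = -33 + 2432 = 2399)
Q + 40663 = 2399 + 40663 = 43062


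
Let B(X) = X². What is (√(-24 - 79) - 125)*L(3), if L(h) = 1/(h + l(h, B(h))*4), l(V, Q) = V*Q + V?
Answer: -125/123 + I*√103/123 ≈ -1.0163 + 0.082511*I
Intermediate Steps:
l(V, Q) = V + Q*V (l(V, Q) = Q*V + V = V + Q*V)
L(h) = 1/(h + 4*h*(1 + h²)) (L(h) = 1/(h + (h*(1 + h²))*4) = 1/(h + 4*h*(1 + h²)))
(√(-24 - 79) - 125)*L(3) = (√(-24 - 79) - 125)*(1/(3*(5 + 4*3²))) = (√(-103) - 125)*(1/(3*(5 + 4*9))) = (I*√103 - 125)*(1/(3*(5 + 36))) = (-125 + I*√103)*((⅓)/41) = (-125 + I*√103)*((⅓)*(1/41)) = (-125 + I*√103)*(1/123) = -125/123 + I*√103/123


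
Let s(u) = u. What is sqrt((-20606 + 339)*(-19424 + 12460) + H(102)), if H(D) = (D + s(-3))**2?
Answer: sqrt(141149189) ≈ 11881.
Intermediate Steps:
H(D) = (-3 + D)**2 (H(D) = (D - 3)**2 = (-3 + D)**2)
sqrt((-20606 + 339)*(-19424 + 12460) + H(102)) = sqrt((-20606 + 339)*(-19424 + 12460) + (-3 + 102)**2) = sqrt(-20267*(-6964) + 99**2) = sqrt(141139388 + 9801) = sqrt(141149189)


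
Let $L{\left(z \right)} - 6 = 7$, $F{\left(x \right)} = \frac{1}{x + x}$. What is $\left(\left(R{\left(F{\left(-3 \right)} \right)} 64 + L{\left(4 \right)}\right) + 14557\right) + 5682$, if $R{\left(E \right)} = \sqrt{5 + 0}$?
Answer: $20252 + 64 \sqrt{5} \approx 20395.0$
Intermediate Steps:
$F{\left(x \right)} = \frac{1}{2 x}$
$R{\left(E \right)} = \sqrt{5}$
$L{\left(z \right)} = 13$ ($L{\left(z \right)} = 6 + 7 = 13$)
$\left(\left(R{\left(F{\left(-3 \right)} \right)} 64 + L{\left(4 \right)}\right) + 14557\right) + 5682 = \left(\left(\sqrt{5} \cdot 64 + 13\right) + 14557\right) + 5682 = \left(\left(64 \sqrt{5} + 13\right) + 14557\right) + 5682 = \left(\left(13 + 64 \sqrt{5}\right) + 14557\right) + 5682 = \left(14570 + 64 \sqrt{5}\right) + 5682 = 20252 + 64 \sqrt{5}$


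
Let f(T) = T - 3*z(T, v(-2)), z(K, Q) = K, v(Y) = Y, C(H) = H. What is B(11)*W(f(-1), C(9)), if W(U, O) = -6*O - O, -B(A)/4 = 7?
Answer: 1764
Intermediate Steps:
B(A) = -28 (B(A) = -4*7 = -28)
f(T) = -2*T (f(T) = T - 3*T = -2*T)
W(U, O) = -7*O
B(11)*W(f(-1), C(9)) = -(-196)*9 = -28*(-63) = 1764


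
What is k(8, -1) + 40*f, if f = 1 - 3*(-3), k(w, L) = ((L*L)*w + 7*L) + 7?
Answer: 408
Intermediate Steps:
k(w, L) = 7 + 7*L + w*L² (k(w, L) = (L²*w + 7*L) + 7 = (w*L² + 7*L) + 7 = (7*L + w*L²) + 7 = 7 + 7*L + w*L²)
f = 10 (f = 1 + 9 = 10)
k(8, -1) + 40*f = (7 + 7*(-1) + 8*(-1)²) + 40*10 = (7 - 7 + 8*1) + 400 = (7 - 7 + 8) + 400 = 8 + 400 = 408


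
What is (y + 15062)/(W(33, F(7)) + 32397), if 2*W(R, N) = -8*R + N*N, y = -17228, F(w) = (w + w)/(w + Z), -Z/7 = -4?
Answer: -54150/806627 ≈ -0.067131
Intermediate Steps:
Z = 28 (Z = -7*(-4) = 28)
F(w) = 2*w/(28 + w) (F(w) = (w + w)/(w + 28) = (2*w)/(28 + w) = 2*w/(28 + w))
W(R, N) = N²/2 - 4*R (W(R, N) = (-8*R + N*N)/2 = (-8*R + N²)/2 = (N² - 8*R)/2 = N²/2 - 4*R)
(y + 15062)/(W(33, F(7)) + 32397) = (-17228 + 15062)/(((2*7/(28 + 7))²/2 - 4*33) + 32397) = -2166/(((2*7/35)²/2 - 132) + 32397) = -2166/(((2*7*(1/35))²/2 - 132) + 32397) = -2166/(((⅖)²/2 - 132) + 32397) = -2166/(((½)*(4/25) - 132) + 32397) = -2166/((2/25 - 132) + 32397) = -2166/(-3298/25 + 32397) = -2166/806627/25 = -2166*25/806627 = -54150/806627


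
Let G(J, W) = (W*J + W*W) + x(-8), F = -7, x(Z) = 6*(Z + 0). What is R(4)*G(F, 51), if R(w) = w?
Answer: 8784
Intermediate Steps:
x(Z) = 6*Z
G(J, W) = -48 + W² + J*W (G(J, W) = (W*J + W*W) + 6*(-8) = (J*W + W²) - 48 = (W² + J*W) - 48 = -48 + W² + J*W)
R(4)*G(F, 51) = 4*(-48 + 51² - 7*51) = 4*(-48 + 2601 - 357) = 4*2196 = 8784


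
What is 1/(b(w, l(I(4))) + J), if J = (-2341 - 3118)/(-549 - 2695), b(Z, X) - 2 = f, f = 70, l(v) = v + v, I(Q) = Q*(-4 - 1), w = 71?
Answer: 3244/239027 ≈ 0.013572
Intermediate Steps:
I(Q) = -5*Q (I(Q) = Q*(-5) = -5*Q)
l(v) = 2*v
b(Z, X) = 72 (b(Z, X) = 2 + 70 = 72)
J = 5459/3244 (J = -5459/(-3244) = -5459*(-1/3244) = 5459/3244 ≈ 1.6828)
1/(b(w, l(I(4))) + J) = 1/(72 + 5459/3244) = 1/(239027/3244) = 3244/239027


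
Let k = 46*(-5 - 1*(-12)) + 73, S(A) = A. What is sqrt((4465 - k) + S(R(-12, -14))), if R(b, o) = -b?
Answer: sqrt(4082) ≈ 63.891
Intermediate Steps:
k = 395 (k = 46*(-5 + 12) + 73 = 46*7 + 73 = 322 + 73 = 395)
sqrt((4465 - k) + S(R(-12, -14))) = sqrt((4465 - 1*395) - 1*(-12)) = sqrt((4465 - 395) + 12) = sqrt(4070 + 12) = sqrt(4082)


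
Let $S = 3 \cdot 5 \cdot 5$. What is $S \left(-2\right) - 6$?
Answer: $-156$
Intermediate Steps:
$S = 75$ ($S = 15 \cdot 5 = 75$)
$S \left(-2\right) - 6 = 75 \left(-2\right) - 6 = -150 - 6 = -156$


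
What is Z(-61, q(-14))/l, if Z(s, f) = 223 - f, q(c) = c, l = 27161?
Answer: 237/27161 ≈ 0.0087257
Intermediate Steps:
Z(-61, q(-14))/l = (223 - 1*(-14))/27161 = (223 + 14)*(1/27161) = 237*(1/27161) = 237/27161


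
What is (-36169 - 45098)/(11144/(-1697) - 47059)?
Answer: 137910099/79870267 ≈ 1.7267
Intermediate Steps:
(-36169 - 45098)/(11144/(-1697) - 47059) = -81267/(11144*(-1/1697) - 47059) = -81267/(-11144/1697 - 47059) = -81267/(-79870267/1697) = -81267*(-1697/79870267) = 137910099/79870267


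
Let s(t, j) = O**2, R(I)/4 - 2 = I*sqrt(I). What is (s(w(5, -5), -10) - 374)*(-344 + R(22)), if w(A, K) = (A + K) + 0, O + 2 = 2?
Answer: 125664 - 32912*sqrt(22) ≈ -28707.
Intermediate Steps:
O = 0 (O = -2 + 2 = 0)
w(A, K) = A + K
R(I) = 8 + 4*I**(3/2) (R(I) = 8 + 4*(I*sqrt(I)) = 8 + 4*I**(3/2))
s(t, j) = 0 (s(t, j) = 0**2 = 0)
(s(w(5, -5), -10) - 374)*(-344 + R(22)) = (0 - 374)*(-344 + (8 + 4*22**(3/2))) = -374*(-344 + (8 + 4*(22*sqrt(22)))) = -374*(-344 + (8 + 88*sqrt(22))) = -374*(-336 + 88*sqrt(22)) = 125664 - 32912*sqrt(22)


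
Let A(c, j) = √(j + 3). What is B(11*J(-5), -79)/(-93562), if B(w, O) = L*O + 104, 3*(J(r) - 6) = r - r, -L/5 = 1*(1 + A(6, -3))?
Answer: -499/93562 ≈ -0.0053334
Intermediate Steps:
A(c, j) = √(3 + j)
L = -5 (L = -5*(1 + √(3 - 3)) = -5*(1 + √0) = -5*(1 + 0) = -5 ≈ -5.0000)
J(r) = 6 (J(r) = 6 + (r - r)/3 = 6 + (⅓)*0 = 6 + 0 = 6)
B(w, O) = 104 - 5*O (B(w, O) = -5*O + 104 = 104 - 5*O)
B(11*J(-5), -79)/(-93562) = (104 - 5*(-79))/(-93562) = (104 + 395)*(-1/93562) = 499*(-1/93562) = -499/93562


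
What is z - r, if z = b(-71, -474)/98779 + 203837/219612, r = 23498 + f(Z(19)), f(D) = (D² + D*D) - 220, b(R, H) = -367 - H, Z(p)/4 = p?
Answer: -755548903729333/21693053748 ≈ -34829.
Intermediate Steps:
Z(p) = 4*p
f(D) = -220 + 2*D² (f(D) = (D² + D²) - 220 = 2*D² - 220 = -220 + 2*D²)
r = 34830 (r = 23498 + (-220 + 2*(4*19)²) = 23498 + (-220 + 2*76²) = 23498 + (-220 + 2*5776) = 23498 + (-220 + 11552) = 23498 + 11332 = 34830)
z = 20158313507/21693053748 (z = (-367 - 1*(-474))/98779 + 203837/219612 = (-367 + 474)*(1/98779) + 203837*(1/219612) = 107*(1/98779) + 203837/219612 = 107/98779 + 203837/219612 = 20158313507/21693053748 ≈ 0.92925)
z - r = 20158313507/21693053748 - 1*34830 = 20158313507/21693053748 - 34830 = -755548903729333/21693053748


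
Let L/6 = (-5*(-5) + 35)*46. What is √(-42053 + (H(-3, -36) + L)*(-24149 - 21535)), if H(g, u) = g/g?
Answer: I*√756614777 ≈ 27507.0*I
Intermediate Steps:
H(g, u) = 1
L = 16560 (L = 6*((-5*(-5) + 35)*46) = 6*((25 + 35)*46) = 6*(60*46) = 6*2760 = 16560)
√(-42053 + (H(-3, -36) + L)*(-24149 - 21535)) = √(-42053 + (1 + 16560)*(-24149 - 21535)) = √(-42053 + 16561*(-45684)) = √(-42053 - 756572724) = √(-756614777) = I*√756614777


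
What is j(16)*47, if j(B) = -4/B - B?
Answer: -3055/4 ≈ -763.75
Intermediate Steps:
j(B) = -B - 4/B
j(16)*47 = (-1*16 - 4/16)*47 = (-16 - 4*1/16)*47 = (-16 - ¼)*47 = -65/4*47 = -3055/4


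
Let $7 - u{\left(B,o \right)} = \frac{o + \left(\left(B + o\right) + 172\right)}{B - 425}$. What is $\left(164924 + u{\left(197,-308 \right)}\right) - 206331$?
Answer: $- \frac{496813}{12} \approx -41401.0$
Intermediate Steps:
$u{\left(B,o \right)} = 7 - \frac{172 + B + 2 o}{-425 + B}$ ($u{\left(B,o \right)} = 7 - \frac{o + \left(\left(B + o\right) + 172\right)}{B - 425} = 7 - \frac{o + \left(172 + B + o\right)}{-425 + B} = 7 - \frac{172 + B + 2 o}{-425 + B}$)
$\left(164924 + u{\left(197,-308 \right)}\right) - 206331 = \left(164924 + \frac{-3147 - -616 + 6 \cdot 197}{-425 + 197}\right) - 206331 = \left(164924 + \frac{-3147 + 616 + 1182}{-228}\right) - 206331 = \left(164924 - - \frac{71}{12}\right) - 206331 = \left(164924 + \frac{71}{12}\right) - 206331 = \frac{1979159}{12} - 206331 = - \frac{496813}{12}$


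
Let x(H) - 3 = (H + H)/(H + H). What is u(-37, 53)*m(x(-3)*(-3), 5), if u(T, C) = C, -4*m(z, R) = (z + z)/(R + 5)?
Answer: 159/5 ≈ 31.800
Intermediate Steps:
x(H) = 4 (x(H) = 3 + (H + H)/(H + H) = 3 + (2*H)/((2*H)) = 3 + (2*H)*(1/(2*H)) = 3 + 1 = 4)
m(z, R) = -z/(2*(5 + R)) (m(z, R) = -(z + z)/(4*(R + 5)) = -2*z/(4*(5 + R)) = -z/(2*(5 + R)))
u(-37, 53)*m(x(-3)*(-3), 5) = 53*(-4*(-3)/(10 + 2*5)) = 53*(-1*(-12)/(10 + 10)) = 53*(-1*(-12)/20) = 53*(-1*(-12)*1/20) = 53*(⅗) = 159/5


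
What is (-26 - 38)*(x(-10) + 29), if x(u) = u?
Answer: -1216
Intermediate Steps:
(-26 - 38)*(x(-10) + 29) = (-26 - 38)*(-10 + 29) = -64*19 = -1216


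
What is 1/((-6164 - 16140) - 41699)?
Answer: -1/64003 ≈ -1.5624e-5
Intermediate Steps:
1/((-6164 - 16140) - 41699) = 1/(-22304 - 41699) = 1/(-64003) = -1/64003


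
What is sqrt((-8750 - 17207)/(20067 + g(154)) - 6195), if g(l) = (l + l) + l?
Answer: 2*I*sqrt(72537574618)/6843 ≈ 78.716*I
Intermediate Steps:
g(l) = 3*l (g(l) = 2*l + l = 3*l)
sqrt((-8750 - 17207)/(20067 + g(154)) - 6195) = sqrt((-8750 - 17207)/(20067 + 3*154) - 6195) = sqrt(-25957/(20067 + 462) - 6195) = sqrt(-25957/20529 - 6195) = sqrt(-127203112/20529) = 2*I*sqrt(72537574618)/6843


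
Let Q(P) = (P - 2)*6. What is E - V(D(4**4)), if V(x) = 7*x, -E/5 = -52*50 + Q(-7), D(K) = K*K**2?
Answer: -117427242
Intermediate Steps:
Q(P) = -12 + 6*P (Q(P) = (-2 + P)*6 = -12 + 6*P)
D(K) = K**3
E = 13270 (E = -5*(-52*50 + (-12 + 6*(-7))) = -5*(-2600 + (-12 - 42)) = -5*(-2600 - 54) = -5*(-2654) = 13270)
E - V(D(4**4)) = 13270 - 7*(4**4)**3 = 13270 - 7*256**3 = 13270 - 7*16777216 = 13270 - 1*117440512 = 13270 - 117440512 = -117427242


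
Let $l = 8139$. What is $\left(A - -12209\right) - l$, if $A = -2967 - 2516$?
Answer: $-1413$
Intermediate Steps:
$A = -5483$ ($A = -2967 - 2516 = -5483$)
$\left(A - -12209\right) - l = \left(-5483 - -12209\right) - 8139 = \left(-5483 + 12209\right) - 8139 = 6726 - 8139 = -1413$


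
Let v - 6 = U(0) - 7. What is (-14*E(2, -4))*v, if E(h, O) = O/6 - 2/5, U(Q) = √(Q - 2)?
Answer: -224/15 + 224*I*√2/15 ≈ -14.933 + 21.119*I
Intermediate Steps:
U(Q) = √(-2 + Q)
E(h, O) = -⅖ + O/6 (E(h, O) = O*(⅙) - 2*⅕ = O/6 - ⅖ = -⅖ + O/6)
v = -1 + I*√2 (v = 6 + (√(-2 + 0) - 7) = 6 + (√(-2) - 7) = 6 + (I*√2 - 7) = 6 + (-7 + I*√2) = -1 + I*√2 ≈ -1.0 + 1.4142*I)
(-14*E(2, -4))*v = (-14*(-⅖ + (⅙)*(-4)))*(-1 + I*√2) = (-14*(-⅖ - ⅔))*(-1 + I*√2) = (-14*(-16/15))*(-1 + I*√2) = 224*(-1 + I*√2)/15 = -224/15 + 224*I*√2/15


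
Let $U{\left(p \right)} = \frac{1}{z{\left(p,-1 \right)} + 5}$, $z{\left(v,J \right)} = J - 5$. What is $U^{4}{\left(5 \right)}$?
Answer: $1$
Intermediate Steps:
$z{\left(v,J \right)} = -5 + J$
$U{\left(p \right)} = -1$ ($U{\left(p \right)} = \frac{1}{\left(-5 - 1\right) + 5} = \frac{1}{-6 + 5} = \frac{1}{-1} = -1$)
$U^{4}{\left(5 \right)} = \left(-1\right)^{4} = 1$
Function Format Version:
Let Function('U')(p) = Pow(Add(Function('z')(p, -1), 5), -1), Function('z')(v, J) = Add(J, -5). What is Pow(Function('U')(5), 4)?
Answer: 1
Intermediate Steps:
Function('z')(v, J) = Add(-5, J)
Function('U')(p) = -1 (Function('U')(p) = Pow(Add(Add(-5, -1), 5), -1) = Pow(Add(-6, 5), -1) = Pow(-1, -1) = -1)
Pow(Function('U')(5), 4) = Pow(-1, 4) = 1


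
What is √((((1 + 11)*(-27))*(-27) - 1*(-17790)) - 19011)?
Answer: √7527 ≈ 86.758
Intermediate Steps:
√((((1 + 11)*(-27))*(-27) - 1*(-17790)) - 19011) = √(((12*(-27))*(-27) + 17790) - 19011) = √((-324*(-27) + 17790) - 19011) = √((8748 + 17790) - 19011) = √(26538 - 19011) = √7527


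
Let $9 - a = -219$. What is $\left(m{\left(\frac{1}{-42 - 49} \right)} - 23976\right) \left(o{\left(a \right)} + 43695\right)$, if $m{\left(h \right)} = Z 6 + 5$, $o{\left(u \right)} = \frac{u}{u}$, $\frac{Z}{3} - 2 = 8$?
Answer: $-1039571536$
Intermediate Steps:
$Z = 30$ ($Z = 6 + 3 \cdot 8 = 6 + 24 = 30$)
$a = 228$ ($a = 9 - -219 = 9 + 219 = 228$)
$o{\left(u \right)} = 1$
$m{\left(h \right)} = 185$ ($m{\left(h \right)} = 30 \cdot 6 + 5 = 180 + 5 = 185$)
$\left(m{\left(\frac{1}{-42 - 49} \right)} - 23976\right) \left(o{\left(a \right)} + 43695\right) = \left(185 - 23976\right) \left(1 + 43695\right) = \left(-23791\right) 43696 = -1039571536$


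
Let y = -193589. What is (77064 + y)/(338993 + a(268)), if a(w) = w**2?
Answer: -1975/6963 ≈ -0.28364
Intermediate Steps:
(77064 + y)/(338993 + a(268)) = (77064 - 193589)/(338993 + 268**2) = -116525/(338993 + 71824) = -116525/410817 = -116525*1/410817 = -1975/6963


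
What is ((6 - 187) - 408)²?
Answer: 346921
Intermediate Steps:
((6 - 187) - 408)² = (-181 - 408)² = (-589)² = 346921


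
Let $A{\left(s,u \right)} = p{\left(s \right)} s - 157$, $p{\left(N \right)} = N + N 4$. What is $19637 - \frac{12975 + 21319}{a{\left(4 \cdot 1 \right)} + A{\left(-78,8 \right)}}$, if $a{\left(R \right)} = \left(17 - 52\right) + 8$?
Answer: $\frac{296855019}{15118} \approx 19636.0$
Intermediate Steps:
$a{\left(R \right)} = -27$ ($a{\left(R \right)} = -35 + 8 = -27$)
$p{\left(N \right)} = 5 N$ ($p{\left(N \right)} = N + 4 N = 5 N$)
$A{\left(s,u \right)} = -157 + 5 s^{2}$ ($A{\left(s,u \right)} = 5 s s - 157 = 5 s^{2} - 157 = -157 + 5 s^{2}$)
$19637 - \frac{12975 + 21319}{a{\left(4 \cdot 1 \right)} + A{\left(-78,8 \right)}} = 19637 - \frac{12975 + 21319}{-27 - \left(157 - 5 \left(-78\right)^{2}\right)} = 19637 - \frac{34294}{-27 + \left(-157 + 5 \cdot 6084\right)} = 19637 - \frac{34294}{-27 + \left(-157 + 30420\right)} = 19637 - \frac{34294}{-27 + 30263} = 19637 - \frac{34294}{30236} = 19637 - 34294 \cdot \frac{1}{30236} = 19637 - \frac{17147}{15118} = \frac{296855019}{15118}$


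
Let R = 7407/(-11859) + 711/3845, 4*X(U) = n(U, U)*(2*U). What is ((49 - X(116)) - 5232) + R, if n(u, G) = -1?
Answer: -77903018347/15199285 ≈ -5125.4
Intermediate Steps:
X(U) = -U/2 (X(U) = (-2*U)/4 = -U/2)
R = -6682722/15199285 (R = 7407*(-1/11859) + 711*(1/3845) = -2469/3953 + 711/3845 = -6682722/15199285 ≈ -0.43967)
((49 - X(116)) - 5232) + R = ((49 - (-1)*116/2) - 5232) - 6682722/15199285 = ((49 - 1*(-58)) - 5232) - 6682722/15199285 = ((49 + 58) - 5232) - 6682722/15199285 = (107 - 5232) - 6682722/15199285 = -5125 - 6682722/15199285 = -77903018347/15199285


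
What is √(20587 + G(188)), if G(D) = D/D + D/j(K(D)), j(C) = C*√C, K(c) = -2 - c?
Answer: √(185806700 + 47*I*√190)/95 ≈ 143.49 + 0.00025014*I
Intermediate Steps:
j(C) = C^(3/2)
G(D) = 1 + D/(-2 - D)^(3/2) (G(D) = D/D + D/((-2 - D)^(3/2)) = 1 + D/(-2 - D)^(3/2))
√(20587 + G(188)) = √(20587 + (1 + 188/(-2 - 1*188)^(3/2))) = √(20587 + (1 + 188/(-2 - 188)^(3/2))) = √(20587 + (1 + 188/(-190)^(3/2))) = √(20587 + (1 + 188*(I*√190/36100))) = √(20587 + (1 + 47*I*√190/9025)) = √(20588 + 47*I*√190/9025)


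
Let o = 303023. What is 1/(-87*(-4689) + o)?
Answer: 1/710966 ≈ 1.4065e-6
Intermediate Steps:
1/(-87*(-4689) + o) = 1/(-87*(-4689) + 303023) = 1/(407943 + 303023) = 1/710966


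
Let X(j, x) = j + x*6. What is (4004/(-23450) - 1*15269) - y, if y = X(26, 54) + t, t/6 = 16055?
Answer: -187514861/1675 ≈ -1.1195e+5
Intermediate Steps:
X(j, x) = j + 6*x
t = 96330 (t = 6*16055 = 96330)
y = 96680 (y = (26 + 6*54) + 96330 = (26 + 324) + 96330 = 350 + 96330 = 96680)
(4004/(-23450) - 1*15269) - y = (4004/(-23450) - 1*15269) - 1*96680 = (4004*(-1/23450) - 15269) - 96680 = (-286/1675 - 15269) - 96680 = -25575861/1675 - 96680 = -187514861/1675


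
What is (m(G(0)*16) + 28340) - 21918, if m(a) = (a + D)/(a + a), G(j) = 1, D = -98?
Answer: 102711/16 ≈ 6419.4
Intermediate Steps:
m(a) = (-98 + a)/(2*a) (m(a) = (a - 98)/(a + a) = (-98 + a)/((2*a)) = (-98 + a)*(1/(2*a)) = (-98 + a)/(2*a))
(m(G(0)*16) + 28340) - 21918 = ((-98 + 1*16)/(2*((1*16))) + 28340) - 21918 = ((½)*(-98 + 16)/16 + 28340) - 21918 = ((½)*(1/16)*(-82) + 28340) - 21918 = (-41/16 + 28340) - 21918 = 453399/16 - 21918 = 102711/16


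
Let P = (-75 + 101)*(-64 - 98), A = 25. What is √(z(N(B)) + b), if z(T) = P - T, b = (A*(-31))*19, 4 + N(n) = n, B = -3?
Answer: I*√18930 ≈ 137.59*I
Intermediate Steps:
N(n) = -4 + n
P = -4212 (P = 26*(-162) = -4212)
b = -14725 (b = (25*(-31))*19 = -775*19 = -14725)
z(T) = -4212 - T
√(z(N(B)) + b) = √((-4212 - (-4 - 3)) - 14725) = √((-4212 - 1*(-7)) - 14725) = √((-4212 + 7) - 14725) = √(-4205 - 14725) = √(-18930) = I*√18930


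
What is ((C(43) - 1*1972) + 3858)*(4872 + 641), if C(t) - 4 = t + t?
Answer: 10893688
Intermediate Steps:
C(t) = 4 + 2*t (C(t) = 4 + (t + t) = 4 + 2*t)
((C(43) - 1*1972) + 3858)*(4872 + 641) = (((4 + 2*43) - 1*1972) + 3858)*(4872 + 641) = (((4 + 86) - 1972) + 3858)*5513 = ((90 - 1972) + 3858)*5513 = (-1882 + 3858)*5513 = 1976*5513 = 10893688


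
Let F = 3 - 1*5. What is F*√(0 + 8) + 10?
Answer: 10 - 4*√2 ≈ 4.3431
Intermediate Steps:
F = -2 (F = 3 - 5 = -2)
F*√(0 + 8) + 10 = -2*√(0 + 8) + 10 = -4*√2 + 10 = 10 - 4*√2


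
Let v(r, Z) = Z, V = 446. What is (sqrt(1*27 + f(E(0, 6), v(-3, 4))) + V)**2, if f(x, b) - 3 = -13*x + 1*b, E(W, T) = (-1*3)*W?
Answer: (446 + sqrt(34))**2 ≈ 2.0415e+5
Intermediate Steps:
E(W, T) = -3*W
f(x, b) = 3 + b - 13*x (f(x, b) = 3 + (-13*x + 1*b) = 3 + (-13*x + b) = 3 + (b - 13*x) = 3 + b - 13*x)
(sqrt(1*27 + f(E(0, 6), v(-3, 4))) + V)**2 = (sqrt(1*27 + (3 + 4 - (-39)*0)) + 446)**2 = (sqrt(27 + (3 + 4 - 13*0)) + 446)**2 = (sqrt(27 + (3 + 4 + 0)) + 446)**2 = (sqrt(27 + 7) + 446)**2 = (sqrt(34) + 446)**2 = (446 + sqrt(34))**2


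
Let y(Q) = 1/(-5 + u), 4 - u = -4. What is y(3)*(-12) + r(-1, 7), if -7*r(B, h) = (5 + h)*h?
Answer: -16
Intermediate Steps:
u = 8 (u = 4 - 1*(-4) = 4 + 4 = 8)
y(Q) = 1/3 (y(Q) = 1/(-5 + 8) = 1/3)
r(B, h) = -h*(5 + h)/7 (r(B, h) = -(5 + h)*h/7 = -h*(5 + h)/7)
y(3)*(-12) + r(-1, 7) = (1/3)*(-12) - 1/7*7*(5 + 7) = -4 - 1/7*7*12 = -4 - 12 = -16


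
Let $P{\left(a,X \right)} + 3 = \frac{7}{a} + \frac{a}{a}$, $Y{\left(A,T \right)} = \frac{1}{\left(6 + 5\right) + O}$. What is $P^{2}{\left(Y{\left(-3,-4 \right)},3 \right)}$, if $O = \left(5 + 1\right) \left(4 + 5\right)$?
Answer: $205209$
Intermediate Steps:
$O = 54$ ($O = 6 \cdot 9 = 54$)
$Y{\left(A,T \right)} = \frac{1}{65}$ ($Y{\left(A,T \right)} = \frac{1}{\left(6 + 5\right) + 54} = \frac{1}{11 + 54} = \frac{1}{65}$)
$P{\left(a,X \right)} = -2 + \frac{7}{a}$ ($P{\left(a,X \right)} = -3 + \left(\frac{7}{a} + \frac{a}{a}\right) = -3 + \left(\frac{7}{a} + 1\right) = -3 + \left(1 + \frac{7}{a}\right) = -2 + \frac{7}{a}$)
$P^{2}{\left(Y{\left(-3,-4 \right)},3 \right)} = \left(-2 + 7 \frac{1}{\frac{1}{65}}\right)^{2} = \left(-2 + 7 \cdot 65\right)^{2} = \left(-2 + 455\right)^{2} = 453^{2} = 205209$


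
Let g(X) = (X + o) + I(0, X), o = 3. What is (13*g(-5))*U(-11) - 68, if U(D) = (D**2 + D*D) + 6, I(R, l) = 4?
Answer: 6380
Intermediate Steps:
g(X) = 7 + X (g(X) = (X + 3) + 4 = (3 + X) + 4 = 7 + X)
U(D) = 6 + 2*D**2 (U(D) = (D**2 + D**2) + 6 = 2*D**2 + 6 = 6 + 2*D**2)
(13*g(-5))*U(-11) - 68 = (13*(7 - 5))*(6 + 2*(-11)**2) - 68 = (13*2)*(6 + 2*121) - 68 = 26*(6 + 242) - 68 = 26*248 - 68 = 6448 - 68 = 6380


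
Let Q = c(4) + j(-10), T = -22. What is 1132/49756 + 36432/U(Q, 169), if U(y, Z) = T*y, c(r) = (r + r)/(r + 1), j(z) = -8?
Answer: 12875497/49756 ≈ 258.77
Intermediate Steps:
c(r) = 2*r/(1 + r) (c(r) = (2*r)/(1 + r) = 2*r/(1 + r))
Q = -32/5 (Q = 2*4/(1 + 4) - 8 = 2*4/5 - 8 = 2*4*(⅕) - 8 = 8/5 - 8 = -32/5 ≈ -6.4000)
U(y, Z) = -22*y
1132/49756 + 36432/U(Q, 169) = 1132/49756 + 36432/((-22*(-32/5))) = 1132*(1/49756) + 36432/(704/5) = 283/12439 + 36432*(5/704) = 283/12439 + 1035/4 = 12875497/49756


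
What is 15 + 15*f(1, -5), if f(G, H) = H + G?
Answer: -45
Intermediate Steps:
f(G, H) = G + H
15 + 15*f(1, -5) = 15 + 15*(1 - 5) = 15 + 15*(-4) = 15 - 60 = -45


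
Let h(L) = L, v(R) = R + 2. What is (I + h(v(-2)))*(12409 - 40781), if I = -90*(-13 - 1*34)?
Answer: -120013560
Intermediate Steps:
v(R) = 2 + R
I = 4230 (I = -90*(-13 - 34) = -90*(-47) = 4230)
(I + h(v(-2)))*(12409 - 40781) = (4230 + (2 - 2))*(12409 - 40781) = (4230 + 0)*(-28372) = 4230*(-28372) = -120013560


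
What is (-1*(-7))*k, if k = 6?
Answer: 42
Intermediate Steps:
(-1*(-7))*k = -1*(-7)*6 = 7*6 = 42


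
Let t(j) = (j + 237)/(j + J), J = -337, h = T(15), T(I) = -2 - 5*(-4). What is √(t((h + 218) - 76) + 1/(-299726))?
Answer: I*√6312672442031298/53051502 ≈ 1.4976*I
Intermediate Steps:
T(I) = 18 (T(I) = -2 + 20 = 18)
h = 18
t(j) = (237 + j)/(-337 + j) (t(j) = (j + 237)/(j - 337) = (237 + j)/(-337 + j))
√(t((h + 218) - 76) + 1/(-299726)) = √((237 + ((18 + 218) - 76))/(-337 + ((18 + 218) - 76)) + 1/(-299726)) = √((237 + (236 - 76))/(-337 + (236 - 76)) - 1/299726) = √((237 + 160)/(-337 + 160) - 1/299726) = √(397/(-177) - 1/299726) = √(-1/177*397 - 1/299726) = √(-397/177 - 1/299726) = √(-118991399/53051502) = I*√6312672442031298/53051502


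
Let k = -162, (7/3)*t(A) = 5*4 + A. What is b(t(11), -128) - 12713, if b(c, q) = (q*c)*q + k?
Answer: 1433587/7 ≈ 2.0480e+5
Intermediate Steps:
t(A) = 60/7 + 3*A/7 (t(A) = 3*(5*4 + A)/7 = 3*(20 + A)/7 = 60/7 + 3*A/7)
b(c, q) = -162 + c*q**2 (b(c, q) = (q*c)*q - 162 = (c*q)*q - 162 = c*q**2 - 162 = -162 + c*q**2)
b(t(11), -128) - 12713 = (-162 + (60/7 + (3/7)*11)*(-128)**2) - 12713 = (-162 + (60/7 + 33/7)*16384) - 12713 = (-162 + (93/7)*16384) - 12713 = (-162 + 1523712/7) - 12713 = 1522578/7 - 12713 = 1433587/7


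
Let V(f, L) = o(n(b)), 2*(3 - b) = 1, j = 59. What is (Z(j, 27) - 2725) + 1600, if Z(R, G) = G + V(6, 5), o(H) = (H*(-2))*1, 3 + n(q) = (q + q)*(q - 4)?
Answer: -1077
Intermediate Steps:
b = 5/2 (b = 3 - 1/2*1 = 3 - 1/2 = 5/2 ≈ 2.5000)
n(q) = -3 + 2*q*(-4 + q) (n(q) = -3 + (q + q)*(q - 4) = -3 + (2*q)*(-4 + q) = -3 + 2*q*(-4 + q))
o(H) = -2*H (o(H) = -2*H*1 = -2*H)
V(f, L) = 21 (V(f, L) = -2*(-3 - 8*5/2 + 2*(5/2)**2) = -2*(-3 - 20 + 2*(25/4)) = -2*(-3 - 20 + 25/2) = -2*(-21/2) = 21)
Z(R, G) = 21 + G (Z(R, G) = G + 21 = 21 + G)
(Z(j, 27) - 2725) + 1600 = ((21 + 27) - 2725) + 1600 = (48 - 2725) + 1600 = -2677 + 1600 = -1077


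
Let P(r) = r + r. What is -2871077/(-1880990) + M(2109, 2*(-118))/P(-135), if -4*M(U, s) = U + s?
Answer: 662385743/203146920 ≈ 3.2606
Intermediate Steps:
P(r) = 2*r
M(U, s) = -U/4 - s/4 (M(U, s) = -(U + s)/4 = -U/4 - s/4)
-2871077/(-1880990) + M(2109, 2*(-118))/P(-135) = -2871077/(-1880990) + (-¼*2109 - (-118)/2)/((2*(-135))) = -2871077*(-1/1880990) + (-2109/4 - ¼*(-236))/(-270) = 2871077/1880990 + (-2109/4 + 59)*(-1/270) = 2871077/1880990 - 1873/4*(-1/270) = 2871077/1880990 + 1873/1080 = 662385743/203146920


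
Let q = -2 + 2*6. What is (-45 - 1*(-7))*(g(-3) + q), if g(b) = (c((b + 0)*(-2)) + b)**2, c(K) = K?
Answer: -722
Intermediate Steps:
g(b) = b**2 (g(b) = ((b + 0)*(-2) + b)**2 = (b*(-2) + b)**2 = (-2*b + b)**2 = (-b)**2 = b**2)
q = 10 (q = -2 + 12 = 10)
(-45 - 1*(-7))*(g(-3) + q) = (-45 - 1*(-7))*((-3)**2 + 10) = (-45 + 7)*(9 + 10) = -38*19 = -722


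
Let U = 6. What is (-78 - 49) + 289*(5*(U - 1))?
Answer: 7098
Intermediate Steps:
(-78 - 49) + 289*(5*(U - 1)) = (-78 - 49) + 289*(5*(6 - 1)) = -127 + 289*(5*5) = -127 + 289*25 = -127 + 7225 = 7098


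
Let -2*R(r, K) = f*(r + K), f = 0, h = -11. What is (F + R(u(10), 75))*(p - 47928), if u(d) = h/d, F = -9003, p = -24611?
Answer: 653068617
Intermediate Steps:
u(d) = -11/d
R(r, K) = 0 (R(r, K) = -0*(r + K) = -0*(K + r) = -1/2*0 = 0)
(F + R(u(10), 75))*(p - 47928) = (-9003 + 0)*(-24611 - 47928) = -9003*(-72539) = 653068617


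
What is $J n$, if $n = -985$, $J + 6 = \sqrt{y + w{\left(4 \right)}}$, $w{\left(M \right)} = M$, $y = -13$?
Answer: $5910 - 2955 i \approx 5910.0 - 2955.0 i$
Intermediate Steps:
$J = -6 + 3 i$ ($J = -6 + \sqrt{-13 + 4} = -6 + \sqrt{-9} = -6 + 3 i \approx -6.0 + 3.0 i$)
$J n = \left(-6 + 3 i\right) \left(-985\right) = 5910 - 2955 i$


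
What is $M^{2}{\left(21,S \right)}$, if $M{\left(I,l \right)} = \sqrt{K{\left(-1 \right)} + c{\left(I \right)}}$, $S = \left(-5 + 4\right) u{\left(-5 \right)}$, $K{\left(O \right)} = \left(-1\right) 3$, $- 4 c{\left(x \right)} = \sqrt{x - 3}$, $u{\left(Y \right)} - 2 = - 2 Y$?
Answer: $-3 - \frac{3 \sqrt{2}}{4} \approx -4.0607$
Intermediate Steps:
$u{\left(Y \right)} = 2 - 2 Y$
$c{\left(x \right)} = - \frac{\sqrt{-3 + x}}{4}$ ($c{\left(x \right)} = - \frac{\sqrt{x - 3}}{4} = - \frac{\sqrt{-3 + x}}{4}$)
$K{\left(O \right)} = -3$
$S = -12$ ($S = \left(-5 + 4\right) \left(2 - -10\right) = - (2 + 10) = \left(-1\right) 12 = -12$)
$M{\left(I,l \right)} = \sqrt{-3 - \frac{\sqrt{-3 + I}}{4}}$
$M^{2}{\left(21,S \right)} = \left(\frac{\sqrt{-12 - \sqrt{-3 + 21}}}{2}\right)^{2} = \left(\frac{\sqrt{-12 - \sqrt{18}}}{2}\right)^{2} = \left(\frac{\sqrt{-12 - 3 \sqrt{2}}}{2}\right)^{2} = -3 - \frac{3 \sqrt{2}}{4}$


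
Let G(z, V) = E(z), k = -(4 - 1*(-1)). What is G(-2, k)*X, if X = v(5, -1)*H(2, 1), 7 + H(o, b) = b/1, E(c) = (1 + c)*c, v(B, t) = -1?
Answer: 12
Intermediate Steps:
k = -5 (k = -(4 + 1) = -1*5 = -5)
E(c) = c*(1 + c)
G(z, V) = z*(1 + z)
H(o, b) = -7 + b (H(o, b) = -7 + b/1 = -7 + b*1 = -7 + b)
X = 6 (X = -(-7 + 1) = -1*(-6) = 6)
G(-2, k)*X = -2*(1 - 2)*6 = -2*(-1)*6 = 2*6 = 12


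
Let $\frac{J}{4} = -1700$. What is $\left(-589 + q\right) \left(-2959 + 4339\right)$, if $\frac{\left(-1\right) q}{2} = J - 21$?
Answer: $18013140$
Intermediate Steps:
$J = -6800$ ($J = 4 \left(-1700\right) = -6800$)
$q = 13642$ ($q = - 2 \left(-6800 - 21\right) = \left(-2\right) \left(-6821\right) = 13642$)
$\left(-589 + q\right) \left(-2959 + 4339\right) = \left(-589 + 13642\right) \left(-2959 + 4339\right) = 13053 \cdot 1380 = 18013140$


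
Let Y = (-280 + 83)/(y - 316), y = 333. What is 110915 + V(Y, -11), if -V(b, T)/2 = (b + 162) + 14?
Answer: 1879965/17 ≈ 1.1059e+5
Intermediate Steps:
Y = -197/17 (Y = (-280 + 83)/(333 - 316) = -197/17 ≈ -11.588)
V(b, T) = -352 - 2*b (V(b, T) = -2*((b + 162) + 14) = -2*((162 + b) + 14) = -2*(176 + b) = -352 - 2*b)
110915 + V(Y, -11) = 110915 + (-352 - 2*(-197/17)) = 110915 + (-352 + 394/17) = 110915 - 5590/17 = 1879965/17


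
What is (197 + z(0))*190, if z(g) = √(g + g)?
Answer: 37430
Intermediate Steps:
z(g) = √2*√g (z(g) = √(2*g) = √2*√g)
(197 + z(0))*190 = (197 + √2*√0)*190 = (197 + √2*0)*190 = (197 + 0)*190 = 197*190 = 37430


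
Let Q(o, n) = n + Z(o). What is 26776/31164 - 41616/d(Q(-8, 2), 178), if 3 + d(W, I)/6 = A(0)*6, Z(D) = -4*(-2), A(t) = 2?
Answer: -1999190/2597 ≈ -769.81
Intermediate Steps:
Z(D) = 8
Q(o, n) = 8 + n (Q(o, n) = n + 8 = 8 + n)
d(W, I) = 54 (d(W, I) = -18 + 6*(2*6) = -18 + 6*12 = -18 + 72 = 54)
26776/31164 - 41616/d(Q(-8, 2), 178) = 26776/31164 - 41616/54 = 26776*(1/31164) - 41616*1/54 = 6694/7791 - 2312/3 = -1999190/2597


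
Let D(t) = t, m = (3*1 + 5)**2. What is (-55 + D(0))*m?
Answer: -3520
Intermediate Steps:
m = 64 (m = (3 + 5)**2 = 8**2 = 64)
(-55 + D(0))*m = (-55 + 0)*64 = -55*64 = -3520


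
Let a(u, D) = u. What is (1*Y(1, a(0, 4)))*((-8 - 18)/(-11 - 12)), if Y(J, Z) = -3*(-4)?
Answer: 312/23 ≈ 13.565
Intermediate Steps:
Y(J, Z) = 12
(1*Y(1, a(0, 4)))*((-8 - 18)/(-11 - 12)) = (1*12)*((-8 - 18)/(-11 - 12)) = 12*(-26/(-23)) = 12*(-26*(-1/23)) = 12*(26/23) = 312/23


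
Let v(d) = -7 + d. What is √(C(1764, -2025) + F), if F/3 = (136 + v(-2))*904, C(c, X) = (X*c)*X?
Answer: 2*√1808461731 ≈ 85052.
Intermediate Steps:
C(c, X) = c*X²
F = 344424 (F = 3*((136 + (-7 - 2))*904) = 3*((136 - 9)*904) = 3*(127*904) = 3*114808 = 344424)
√(C(1764, -2025) + F) = √(1764*(-2025)² + 344424) = √(1764*4100625 + 344424) = √(7233502500 + 344424) = √7233846924 = 2*√1808461731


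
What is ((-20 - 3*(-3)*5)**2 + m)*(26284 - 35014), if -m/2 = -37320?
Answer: -657063450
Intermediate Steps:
m = 74640 (m = -2*(-37320) = 74640)
((-20 - 3*(-3)*5)**2 + m)*(26284 - 35014) = ((-20 - 3*(-3)*5)**2 + 74640)*(26284 - 35014) = ((-20 + 9*5)**2 + 74640)*(-8730) = ((-20 + 45)**2 + 74640)*(-8730) = (25**2 + 74640)*(-8730) = (625 + 74640)*(-8730) = 75265*(-8730) = -657063450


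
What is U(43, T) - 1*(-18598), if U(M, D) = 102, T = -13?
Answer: 18700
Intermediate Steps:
U(43, T) - 1*(-18598) = 102 - 1*(-18598) = 102 + 18598 = 18700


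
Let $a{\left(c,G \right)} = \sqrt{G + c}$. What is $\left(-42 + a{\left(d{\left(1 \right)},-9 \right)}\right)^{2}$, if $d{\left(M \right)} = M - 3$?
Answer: $\left(42 - i \sqrt{11}\right)^{2} \approx 1753.0 - 278.6 i$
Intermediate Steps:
$d{\left(M \right)} = -3 + M$ ($d{\left(M \right)} = M - 3 = -3 + M$)
$\left(-42 + a{\left(d{\left(1 \right)},-9 \right)}\right)^{2} = \left(-42 + \sqrt{-9 + \left(-3 + 1\right)}\right)^{2} = \left(-42 + \sqrt{-9 - 2}\right)^{2} = \left(-42 + \sqrt{-11}\right)^{2} = \left(-42 + i \sqrt{11}\right)^{2}$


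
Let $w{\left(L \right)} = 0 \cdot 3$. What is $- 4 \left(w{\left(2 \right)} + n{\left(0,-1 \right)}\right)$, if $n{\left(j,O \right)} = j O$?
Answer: $0$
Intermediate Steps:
$n{\left(j,O \right)} = O j$
$w{\left(L \right)} = 0$
$- 4 \left(w{\left(2 \right)} + n{\left(0,-1 \right)}\right) = - 4 \left(0 - 0\right) = - 4 \left(0 + 0\right) = \left(-4\right) 0 = 0$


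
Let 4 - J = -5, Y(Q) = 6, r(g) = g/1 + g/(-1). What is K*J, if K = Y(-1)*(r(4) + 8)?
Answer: 432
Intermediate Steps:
r(g) = 0 (r(g) = g*1 + g*(-1) = g - g = 0)
K = 48 (K = 6*(0 + 8) = 6*8 = 48)
J = 9 (J = 4 - 1*(-5) = 4 + 5 = 9)
K*J = 48*9 = 432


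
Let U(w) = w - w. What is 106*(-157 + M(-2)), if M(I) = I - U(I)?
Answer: -16854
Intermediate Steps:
U(w) = 0
M(I) = I (M(I) = I - 1*0 = I + 0 = I)
106*(-157 + M(-2)) = 106*(-157 - 2) = 106*(-159) = -16854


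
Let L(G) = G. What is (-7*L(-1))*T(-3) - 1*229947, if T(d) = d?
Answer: -229968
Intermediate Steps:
(-7*L(-1))*T(-3) - 1*229947 = -7*(-1)*(-3) - 1*229947 = 7*(-3) - 229947 = -21 - 229947 = -229968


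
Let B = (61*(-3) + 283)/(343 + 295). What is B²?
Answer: 2500/101761 ≈ 0.024567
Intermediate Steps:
B = 50/319 (B = (-183 + 283)/638 = 100*(1/638) = 50/319 ≈ 0.15674)
B² = (50/319)² = 2500/101761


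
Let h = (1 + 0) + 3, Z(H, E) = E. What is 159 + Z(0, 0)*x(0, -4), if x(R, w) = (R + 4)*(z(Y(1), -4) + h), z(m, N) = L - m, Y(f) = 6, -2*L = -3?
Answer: 159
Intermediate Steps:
L = 3/2 (L = -1/2*(-3) = 3/2 ≈ 1.5000)
z(m, N) = 3/2 - m
h = 4 (h = 1 + 3 = 4)
x(R, w) = -2 - R/2 (x(R, w) = (R + 4)*((3/2 - 1*6) + 4) = (4 + R)*((3/2 - 6) + 4) = (4 + R)*(-9/2 + 4) = (4 + R)*(-1/2) = -2 - R/2)
159 + Z(0, 0)*x(0, -4) = 159 + 0*(-2 - 1/2*0) = 159 + 0*(-2 + 0) = 159 + 0*(-2) = 159 + 0 = 159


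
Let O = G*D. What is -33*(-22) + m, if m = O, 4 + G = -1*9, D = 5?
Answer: 661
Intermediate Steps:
G = -13 (G = -4 - 1*9 = -4 - 9 = -13)
O = -65 (O = -13*5 = -65)
m = -65
-33*(-22) + m = -33*(-22) - 65 = 726 - 65 = 661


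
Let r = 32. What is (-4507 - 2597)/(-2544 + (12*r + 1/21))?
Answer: 149184/45359 ≈ 3.2890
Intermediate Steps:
(-4507 - 2597)/(-2544 + (12*r + 1/21)) = (-4507 - 2597)/(-2544 + (12*32 + 1/21)) = -7104/(-2544 + (384 + 1/21)) = -7104/(-2544 + 8065/21) = -7104/(-45359/21) = -7104*(-21/45359) = 149184/45359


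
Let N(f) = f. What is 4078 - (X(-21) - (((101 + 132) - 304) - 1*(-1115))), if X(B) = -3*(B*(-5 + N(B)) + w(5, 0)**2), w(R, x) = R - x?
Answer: 6835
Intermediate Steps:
X(B) = -75 - 3*B*(-5 + B) (X(B) = -3*(B*(-5 + B) + (5 - 1*0)**2) = -3*(B*(-5 + B) + (5 + 0)**2) = -3*(B*(-5 + B) + 5**2) = -3*(B*(-5 + B) + 25) = -3*(25 + B*(-5 + B)) = -75 - 3*B*(-5 + B))
4078 - (X(-21) - (((101 + 132) - 304) - 1*(-1115))) = 4078 - ((-75 - 3*(-21)**2 + 15*(-21)) - (((101 + 132) - 304) - 1*(-1115))) = 4078 - ((-75 - 3*441 - 315) - ((233 - 304) + 1115)) = 4078 - ((-75 - 1323 - 315) - (-71 + 1115)) = 4078 - (-1713 - 1*1044) = 4078 - (-1713 - 1044) = 4078 - 1*(-2757) = 4078 + 2757 = 6835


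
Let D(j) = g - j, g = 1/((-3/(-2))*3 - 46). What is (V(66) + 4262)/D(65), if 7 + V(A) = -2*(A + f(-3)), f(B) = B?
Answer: -342707/5397 ≈ -63.500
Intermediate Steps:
V(A) = -1 - 2*A (V(A) = -7 - 2*(A - 3) = -7 - 2*(-3 + A) = -7 + (6 - 2*A) = -1 - 2*A)
g = -2/83 (g = 1/(-1/2*(-3)*3 - 46) = 1/((3/2)*3 - 46) = 1/(9/2 - 46) = 1/(-83/2) = -2/83 ≈ -0.024096)
D(j) = -2/83 - j
(V(66) + 4262)/D(65) = ((-1 - 2*66) + 4262)/(-2/83 - 1*65) = ((-1 - 132) + 4262)/(-2/83 - 65) = (-133 + 4262)/(-5397/83) = 4129*(-83/5397) = -342707/5397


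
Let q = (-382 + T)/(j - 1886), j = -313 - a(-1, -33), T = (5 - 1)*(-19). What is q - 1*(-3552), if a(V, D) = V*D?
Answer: 3964261/1116 ≈ 3552.2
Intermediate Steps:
a(V, D) = D*V
T = -76 (T = 4*(-19) = -76)
j = -346 (j = -313 - (-33)*(-1) = -313 - 1*33 = -313 - 33 = -346)
q = 229/1116 (q = (-382 - 76)/(-346 - 1886) = -458/(-2232) = -458*(-1/2232) = 229/1116 ≈ 0.20520)
q - 1*(-3552) = 229/1116 - 1*(-3552) = 229/1116 + 3552 = 3964261/1116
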